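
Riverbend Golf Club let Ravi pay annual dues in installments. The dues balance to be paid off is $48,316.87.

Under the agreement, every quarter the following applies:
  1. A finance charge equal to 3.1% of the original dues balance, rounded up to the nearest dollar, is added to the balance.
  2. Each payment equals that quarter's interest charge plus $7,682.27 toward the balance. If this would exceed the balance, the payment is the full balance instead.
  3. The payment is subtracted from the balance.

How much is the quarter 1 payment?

$9,180.27

Quarter 1: opening $48,316.87; interest $1,498.00 → $49,814.87; payment $9,180.27; balance $40,634.60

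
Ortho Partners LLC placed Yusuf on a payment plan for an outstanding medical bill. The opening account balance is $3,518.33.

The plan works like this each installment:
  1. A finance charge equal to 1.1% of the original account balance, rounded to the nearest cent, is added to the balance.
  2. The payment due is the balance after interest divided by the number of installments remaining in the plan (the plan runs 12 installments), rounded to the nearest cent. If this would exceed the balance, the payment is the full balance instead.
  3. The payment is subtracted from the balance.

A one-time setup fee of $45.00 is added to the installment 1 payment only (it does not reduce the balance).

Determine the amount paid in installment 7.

$324.92

# | Opening | Interest | Payment | Fee | End bal
1 | $3,518.33 | $38.70 | $296.42 | $45.00 | $3,260.61
2 | $3,260.61 | $38.70 | $299.94 | — | $2,999.37
3 | $2,999.37 | $38.70 | $303.81 | — | $2,734.26
4 | $2,734.26 | $38.70 | $308.11 | — | $2,464.85
5 | $2,464.85 | $38.70 | $312.94 | — | $2,190.61
6 | $2,190.61 | $38.70 | $318.47 | — | $1,910.84
7 | $1,910.84 | $38.70 | $324.92 | — | $1,624.62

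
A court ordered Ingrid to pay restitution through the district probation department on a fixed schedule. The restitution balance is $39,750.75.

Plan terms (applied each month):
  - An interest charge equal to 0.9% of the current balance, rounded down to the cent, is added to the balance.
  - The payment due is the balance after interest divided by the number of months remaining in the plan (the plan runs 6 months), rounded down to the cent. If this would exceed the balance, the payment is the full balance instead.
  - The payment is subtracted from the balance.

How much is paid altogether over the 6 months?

$41,021.82

Month 1: $39,750.75 +$357.75 interest = $40,108.50; pay $6,684.75 → $33,423.75
Month 2: $33,423.75 +$300.81 interest = $33,724.56; pay $6,744.91 → $26,979.65
Month 3: $26,979.65 +$242.81 interest = $27,222.46; pay $6,805.61 → $20,416.85
Month 4: $20,416.85 +$183.75 interest = $20,600.60; pay $6,866.86 → $13,733.74
Month 5: $13,733.74 +$123.60 interest = $13,857.34; pay $6,928.67 → $6,928.67
Month 6: $6,928.67 +$62.35 interest = $6,991.02; pay $6,991.02 → $0.00
Total paid: $41,021.82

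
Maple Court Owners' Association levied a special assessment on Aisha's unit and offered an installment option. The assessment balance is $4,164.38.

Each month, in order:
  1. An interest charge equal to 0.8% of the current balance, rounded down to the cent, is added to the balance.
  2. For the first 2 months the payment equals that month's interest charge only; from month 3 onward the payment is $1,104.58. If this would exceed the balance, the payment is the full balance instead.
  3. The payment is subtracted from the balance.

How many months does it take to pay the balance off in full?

6

# | Opening | Interest | Payment | End bal
1 | $4,164.38 | $33.31 | $33.31 | $4,164.38
2 | $4,164.38 | $33.31 | $33.31 | $4,164.38
3 | $4,164.38 | $33.31 | $1,104.58 | $3,093.11
4 | $3,093.11 | $24.74 | $1,104.58 | $2,013.27
5 | $2,013.27 | $16.10 | $1,104.58 | $924.79
6 | $924.79 | $7.39 | $932.18 | $0.00
Balance reaches $0.00 in month 6.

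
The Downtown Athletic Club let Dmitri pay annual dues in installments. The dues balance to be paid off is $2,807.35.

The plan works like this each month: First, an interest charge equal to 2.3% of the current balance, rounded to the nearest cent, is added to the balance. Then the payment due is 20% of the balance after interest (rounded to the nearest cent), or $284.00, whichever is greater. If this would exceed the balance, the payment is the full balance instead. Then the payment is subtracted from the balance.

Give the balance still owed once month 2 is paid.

$1,880.30

Month 1: $2,807.35 +$64.57 interest = $2,871.92; pay $574.38 → $2,297.54
Month 2: $2,297.54 +$52.84 interest = $2,350.38; pay $470.08 → $1,880.30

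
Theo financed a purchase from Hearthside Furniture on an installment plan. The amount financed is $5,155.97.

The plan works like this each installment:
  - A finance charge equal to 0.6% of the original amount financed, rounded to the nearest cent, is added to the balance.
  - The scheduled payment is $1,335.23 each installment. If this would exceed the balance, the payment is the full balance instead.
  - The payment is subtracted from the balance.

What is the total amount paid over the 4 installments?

$5,279.73

Installment 1: $5,155.97 +$30.94 interest = $5,186.91; pay $1,335.23 → $3,851.68
Installment 2: $3,851.68 +$30.94 interest = $3,882.62; pay $1,335.23 → $2,547.39
Installment 3: $2,547.39 +$30.94 interest = $2,578.33; pay $1,335.23 → $1,243.10
Installment 4: $1,243.10 +$30.94 interest = $1,274.04; pay $1,274.04 → $0.00
Total paid: $5,279.73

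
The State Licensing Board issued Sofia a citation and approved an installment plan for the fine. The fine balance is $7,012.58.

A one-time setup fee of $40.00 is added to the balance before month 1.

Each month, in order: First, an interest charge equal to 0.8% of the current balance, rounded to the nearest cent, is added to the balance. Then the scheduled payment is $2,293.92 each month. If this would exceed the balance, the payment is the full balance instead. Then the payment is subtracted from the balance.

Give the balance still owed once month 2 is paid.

Month 1: opening $7,052.58; interest $56.42 → $7,109.00; payment $2,293.92; balance $4,815.08
Month 2: opening $4,815.08; interest $38.52 → $4,853.60; payment $2,293.92; balance $2,559.68

$2,559.68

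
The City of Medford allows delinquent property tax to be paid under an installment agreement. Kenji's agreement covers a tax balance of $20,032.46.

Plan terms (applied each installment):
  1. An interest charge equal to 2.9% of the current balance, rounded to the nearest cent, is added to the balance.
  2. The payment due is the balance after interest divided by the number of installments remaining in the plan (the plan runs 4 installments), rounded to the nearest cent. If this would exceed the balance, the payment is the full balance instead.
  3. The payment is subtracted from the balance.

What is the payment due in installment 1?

# | Opening | Interest | Payment | End bal
1 | $20,032.46 | $580.94 | $5,153.35 | $15,460.05

$5,153.35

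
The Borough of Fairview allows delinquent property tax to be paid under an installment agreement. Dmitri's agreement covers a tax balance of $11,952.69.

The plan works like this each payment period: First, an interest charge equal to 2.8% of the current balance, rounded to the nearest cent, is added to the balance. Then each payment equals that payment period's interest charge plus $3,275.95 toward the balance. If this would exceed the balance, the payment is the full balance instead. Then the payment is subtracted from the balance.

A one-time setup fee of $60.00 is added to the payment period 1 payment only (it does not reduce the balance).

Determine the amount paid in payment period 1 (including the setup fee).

Payment period 1: opening $11,952.69; interest $334.68 → $12,287.37; payment $3,610.63 (+ $60.00 fee); balance $8,676.74

$3,670.63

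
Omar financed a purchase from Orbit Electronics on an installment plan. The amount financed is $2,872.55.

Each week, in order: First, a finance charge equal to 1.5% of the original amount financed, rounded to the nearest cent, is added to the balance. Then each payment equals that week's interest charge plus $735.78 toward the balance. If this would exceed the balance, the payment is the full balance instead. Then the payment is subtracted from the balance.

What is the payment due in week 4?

$708.30

Week 1: opening $2,872.55; interest $43.09 → $2,915.64; payment $778.87; balance $2,136.77
Week 2: opening $2,136.77; interest $43.09 → $2,179.86; payment $778.87; balance $1,400.99
Week 3: opening $1,400.99; interest $43.09 → $1,444.08; payment $778.87; balance $665.21
Week 4: opening $665.21; interest $43.09 → $708.30; payment $708.30; balance $0.00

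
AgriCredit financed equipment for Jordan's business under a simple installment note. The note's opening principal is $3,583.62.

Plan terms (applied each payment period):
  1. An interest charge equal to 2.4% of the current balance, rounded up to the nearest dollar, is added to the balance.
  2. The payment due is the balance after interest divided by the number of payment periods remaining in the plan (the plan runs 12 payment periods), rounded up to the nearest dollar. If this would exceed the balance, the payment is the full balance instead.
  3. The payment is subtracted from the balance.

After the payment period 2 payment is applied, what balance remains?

$3,131.62

Payment period 1: opening $3,583.62; interest $87.00 → $3,670.62; payment $306.00; balance $3,364.62
Payment period 2: opening $3,364.62; interest $81.00 → $3,445.62; payment $314.00; balance $3,131.62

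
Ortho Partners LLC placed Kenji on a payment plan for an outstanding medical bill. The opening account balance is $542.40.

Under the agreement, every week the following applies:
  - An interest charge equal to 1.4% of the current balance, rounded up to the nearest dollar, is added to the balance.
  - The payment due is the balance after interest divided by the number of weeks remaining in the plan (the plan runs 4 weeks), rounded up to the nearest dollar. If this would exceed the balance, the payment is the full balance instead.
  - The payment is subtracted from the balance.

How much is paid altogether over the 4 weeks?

# | Opening | Interest | Payment | End bal
1 | $542.40 | $8.00 | $138.00 | $412.40
2 | $412.40 | $6.00 | $140.00 | $278.40
3 | $278.40 | $4.00 | $142.00 | $140.40
4 | $140.40 | $2.00 | $142.40 | $0.00
Total paid: $562.40

$562.40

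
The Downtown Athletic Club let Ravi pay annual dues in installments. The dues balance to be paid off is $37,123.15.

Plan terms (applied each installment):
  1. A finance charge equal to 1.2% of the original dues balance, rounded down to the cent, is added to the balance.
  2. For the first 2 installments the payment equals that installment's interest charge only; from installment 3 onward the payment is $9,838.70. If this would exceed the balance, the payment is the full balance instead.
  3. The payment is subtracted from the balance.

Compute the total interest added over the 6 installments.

# | Opening | Interest | Payment | End bal
1 | $37,123.15 | $445.47 | $445.47 | $37,123.15
2 | $37,123.15 | $445.47 | $445.47 | $37,123.15
3 | $37,123.15 | $445.47 | $9,838.70 | $27,729.92
4 | $27,729.92 | $445.47 | $9,838.70 | $18,336.69
5 | $18,336.69 | $445.47 | $9,838.70 | $8,943.46
6 | $8,943.46 | $445.47 | $9,388.93 | $0.00
Total interest: $445.47 + $445.47 + $445.47 + $445.47 + $445.47 + $445.47 = $2,672.82

$2,672.82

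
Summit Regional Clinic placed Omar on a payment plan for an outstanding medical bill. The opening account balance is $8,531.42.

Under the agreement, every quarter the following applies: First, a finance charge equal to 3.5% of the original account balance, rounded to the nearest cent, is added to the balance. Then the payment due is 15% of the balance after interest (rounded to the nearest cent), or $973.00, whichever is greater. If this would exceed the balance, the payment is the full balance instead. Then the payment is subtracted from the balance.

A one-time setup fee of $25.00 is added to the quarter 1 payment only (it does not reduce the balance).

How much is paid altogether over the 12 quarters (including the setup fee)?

$12,139.62

Quarter 1: opening $8,531.42; interest $298.60 → $8,830.02; payment $1,324.50 (+ $25.00 fee); balance $7,505.52
Quarter 2: opening $7,505.52; interest $298.60 → $7,804.12; payment $1,170.62; balance $6,633.50
Quarter 3: opening $6,633.50; interest $298.60 → $6,932.10; payment $1,039.82; balance $5,892.28
Quarter 4: opening $5,892.28; interest $298.60 → $6,190.88; payment $973.00; balance $5,217.88
Quarter 5: opening $5,217.88; interest $298.60 → $5,516.48; payment $973.00; balance $4,543.48
Quarter 6: opening $4,543.48; interest $298.60 → $4,842.08; payment $973.00; balance $3,869.08
Quarter 7: opening $3,869.08; interest $298.60 → $4,167.68; payment $973.00; balance $3,194.68
Quarter 8: opening $3,194.68; interest $298.60 → $3,493.28; payment $973.00; balance $2,520.28
Quarter 9: opening $2,520.28; interest $298.60 → $2,818.88; payment $973.00; balance $1,845.88
Quarter 10: opening $1,845.88; interest $298.60 → $2,144.48; payment $973.00; balance $1,171.48
Quarter 11: opening $1,171.48; interest $298.60 → $1,470.08; payment $973.00; balance $497.08
Quarter 12: opening $497.08; interest $298.60 → $795.68; payment $795.68; balance $0.00
Total paid: $12,139.62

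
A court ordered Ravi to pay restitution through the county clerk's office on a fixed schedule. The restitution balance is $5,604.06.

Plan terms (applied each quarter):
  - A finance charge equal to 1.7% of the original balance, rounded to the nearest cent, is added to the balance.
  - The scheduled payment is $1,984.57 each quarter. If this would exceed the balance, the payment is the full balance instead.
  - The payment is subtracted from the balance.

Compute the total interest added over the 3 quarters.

$285.81

# | Opening | Interest | Payment | End bal
1 | $5,604.06 | $95.27 | $1,984.57 | $3,714.76
2 | $3,714.76 | $95.27 | $1,984.57 | $1,825.46
3 | $1,825.46 | $95.27 | $1,920.73 | $0.00
Total interest: $95.27 + $95.27 + $95.27 = $285.81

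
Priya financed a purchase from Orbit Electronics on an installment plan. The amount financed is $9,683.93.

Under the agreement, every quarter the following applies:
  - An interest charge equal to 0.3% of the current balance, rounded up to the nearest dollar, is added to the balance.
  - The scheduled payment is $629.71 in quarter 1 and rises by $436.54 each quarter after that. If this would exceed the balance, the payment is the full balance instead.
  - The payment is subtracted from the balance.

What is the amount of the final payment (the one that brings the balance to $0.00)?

Quarter 1: $9,683.93 +$30.00 interest = $9,713.93; pay $629.71 → $9,084.22
Quarter 2: $9,084.22 +$28.00 interest = $9,112.22; pay $1,066.25 → $8,045.97
Quarter 3: $8,045.97 +$25.00 interest = $8,070.97; pay $1,502.79 → $6,568.18
Quarter 4: $6,568.18 +$20.00 interest = $6,588.18; pay $1,939.33 → $4,648.85
Quarter 5: $4,648.85 +$14.00 interest = $4,662.85; pay $2,375.87 → $2,286.98
Quarter 6: $2,286.98 +$7.00 interest = $2,293.98; pay $2,293.98 → $0.00

$2,293.98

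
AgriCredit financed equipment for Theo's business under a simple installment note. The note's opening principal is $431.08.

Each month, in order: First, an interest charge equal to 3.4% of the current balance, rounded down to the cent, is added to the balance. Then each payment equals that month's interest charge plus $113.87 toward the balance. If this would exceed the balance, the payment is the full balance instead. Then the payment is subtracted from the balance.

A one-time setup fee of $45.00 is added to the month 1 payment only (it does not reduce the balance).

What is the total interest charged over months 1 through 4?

$35.38

# | Opening | Interest | Payment | Fee | End bal
1 | $431.08 | $14.65 | $128.52 | $45.00 | $317.21
2 | $317.21 | $10.78 | $124.65 | — | $203.34
3 | $203.34 | $6.91 | $120.78 | — | $89.47
4 | $89.47 | $3.04 | $92.51 | — | $0.00
Total interest: $14.65 + $10.78 + $6.91 + $3.04 = $35.38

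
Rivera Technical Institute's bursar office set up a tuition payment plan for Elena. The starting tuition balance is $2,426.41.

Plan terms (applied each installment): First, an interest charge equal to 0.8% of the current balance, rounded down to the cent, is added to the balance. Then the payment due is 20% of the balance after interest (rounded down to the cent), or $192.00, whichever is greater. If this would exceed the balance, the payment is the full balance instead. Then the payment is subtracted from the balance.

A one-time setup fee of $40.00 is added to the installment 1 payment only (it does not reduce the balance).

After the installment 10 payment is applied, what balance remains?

$0.00

Installment 1: opening $2,426.41; interest $19.41 → $2,445.82; payment $489.16 (+ $40.00 fee); balance $1,956.66
Installment 2: opening $1,956.66; interest $15.65 → $1,972.31; payment $394.46; balance $1,577.85
Installment 3: opening $1,577.85; interest $12.62 → $1,590.47; payment $318.09; balance $1,272.38
Installment 4: opening $1,272.38; interest $10.17 → $1,282.55; payment $256.51; balance $1,026.04
Installment 5: opening $1,026.04; interest $8.20 → $1,034.24; payment $206.84; balance $827.40
Installment 6: opening $827.40; interest $6.61 → $834.01; payment $192.00; balance $642.01
Installment 7: opening $642.01; interest $5.13 → $647.14; payment $192.00; balance $455.14
Installment 8: opening $455.14; interest $3.64 → $458.78; payment $192.00; balance $266.78
Installment 9: opening $266.78; interest $2.13 → $268.91; payment $192.00; balance $76.91
Installment 10: opening $76.91; interest $0.61 → $77.52; payment $77.52; balance $0.00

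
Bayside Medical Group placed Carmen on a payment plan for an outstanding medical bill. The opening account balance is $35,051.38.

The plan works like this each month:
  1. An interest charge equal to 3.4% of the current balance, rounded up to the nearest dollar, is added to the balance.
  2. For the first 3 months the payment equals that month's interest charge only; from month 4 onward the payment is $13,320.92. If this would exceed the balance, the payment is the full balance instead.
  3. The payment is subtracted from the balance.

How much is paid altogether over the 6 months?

Month 1: opening $35,051.38; interest $1,192.00 → $36,243.38; payment $1,192.00; balance $35,051.38
Month 2: opening $35,051.38; interest $1,192.00 → $36,243.38; payment $1,192.00; balance $35,051.38
Month 3: opening $35,051.38; interest $1,192.00 → $36,243.38; payment $1,192.00; balance $35,051.38
Month 4: opening $35,051.38; interest $1,192.00 → $36,243.38; payment $13,320.92; balance $22,922.46
Month 5: opening $22,922.46; interest $780.00 → $23,702.46; payment $13,320.92; balance $10,381.54
Month 6: opening $10,381.54; interest $353.00 → $10,734.54; payment $10,734.54; balance $0.00
Total paid: $40,952.38

$40,952.38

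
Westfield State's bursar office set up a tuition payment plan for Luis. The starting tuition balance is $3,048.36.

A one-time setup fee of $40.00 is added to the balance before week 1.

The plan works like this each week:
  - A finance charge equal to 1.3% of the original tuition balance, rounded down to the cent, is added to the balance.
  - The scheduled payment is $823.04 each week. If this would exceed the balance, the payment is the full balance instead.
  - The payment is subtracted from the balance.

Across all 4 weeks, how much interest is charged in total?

Week 1: opening $3,088.36; interest $39.62 → $3,127.98; payment $823.04; balance $2,304.94
Week 2: opening $2,304.94; interest $39.62 → $2,344.56; payment $823.04; balance $1,521.52
Week 3: opening $1,521.52; interest $39.62 → $1,561.14; payment $823.04; balance $738.10
Week 4: opening $738.10; interest $39.62 → $777.72; payment $777.72; balance $0.00
Total interest: $39.62 + $39.62 + $39.62 + $39.62 = $158.48

$158.48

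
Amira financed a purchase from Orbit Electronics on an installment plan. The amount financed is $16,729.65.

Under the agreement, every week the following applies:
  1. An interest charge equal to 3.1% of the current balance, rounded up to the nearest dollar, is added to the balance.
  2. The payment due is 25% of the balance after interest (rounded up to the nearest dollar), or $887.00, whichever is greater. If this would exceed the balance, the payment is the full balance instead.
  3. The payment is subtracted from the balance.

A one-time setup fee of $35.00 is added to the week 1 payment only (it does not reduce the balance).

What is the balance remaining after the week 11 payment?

$0.00

Week 1: $16,729.65 +$519.00 interest = $17,248.65; pay $4,313.00 (+ $35.00 fee) → $12,935.65
Week 2: $12,935.65 +$402.00 interest = $13,337.65; pay $3,335.00 → $10,002.65
Week 3: $10,002.65 +$311.00 interest = $10,313.65; pay $2,579.00 → $7,734.65
Week 4: $7,734.65 +$240.00 interest = $7,974.65; pay $1,994.00 → $5,980.65
Week 5: $5,980.65 +$186.00 interest = $6,166.65; pay $1,542.00 → $4,624.65
Week 6: $4,624.65 +$144.00 interest = $4,768.65; pay $1,193.00 → $3,575.65
Week 7: $3,575.65 +$111.00 interest = $3,686.65; pay $922.00 → $2,764.65
Week 8: $2,764.65 +$86.00 interest = $2,850.65; pay $887.00 → $1,963.65
Week 9: $1,963.65 +$61.00 interest = $2,024.65; pay $887.00 → $1,137.65
Week 10: $1,137.65 +$36.00 interest = $1,173.65; pay $887.00 → $286.65
Week 11: $286.65 +$9.00 interest = $295.65; pay $295.65 → $0.00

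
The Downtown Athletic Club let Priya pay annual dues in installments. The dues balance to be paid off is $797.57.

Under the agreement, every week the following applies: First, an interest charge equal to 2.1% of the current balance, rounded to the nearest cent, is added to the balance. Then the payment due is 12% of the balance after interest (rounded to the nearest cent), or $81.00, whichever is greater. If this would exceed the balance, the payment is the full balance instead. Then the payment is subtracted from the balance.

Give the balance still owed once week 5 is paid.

Week 1: $797.57 +$16.75 interest = $814.32; pay $97.72 → $716.60
Week 2: $716.60 +$15.05 interest = $731.65; pay $87.80 → $643.85
Week 3: $643.85 +$13.52 interest = $657.37; pay $81.00 → $576.37
Week 4: $576.37 +$12.10 interest = $588.47; pay $81.00 → $507.47
Week 5: $507.47 +$10.66 interest = $518.13; pay $81.00 → $437.13

$437.13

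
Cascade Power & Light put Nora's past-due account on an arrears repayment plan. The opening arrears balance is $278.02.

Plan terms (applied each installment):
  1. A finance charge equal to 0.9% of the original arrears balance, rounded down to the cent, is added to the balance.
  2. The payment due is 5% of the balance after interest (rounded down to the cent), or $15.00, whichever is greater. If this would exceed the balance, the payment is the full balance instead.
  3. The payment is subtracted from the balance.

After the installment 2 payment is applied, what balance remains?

Installment 1: $278.02 +$2.50 interest = $280.52; pay $15.00 → $265.52
Installment 2: $265.52 +$2.50 interest = $268.02; pay $15.00 → $253.02

$253.02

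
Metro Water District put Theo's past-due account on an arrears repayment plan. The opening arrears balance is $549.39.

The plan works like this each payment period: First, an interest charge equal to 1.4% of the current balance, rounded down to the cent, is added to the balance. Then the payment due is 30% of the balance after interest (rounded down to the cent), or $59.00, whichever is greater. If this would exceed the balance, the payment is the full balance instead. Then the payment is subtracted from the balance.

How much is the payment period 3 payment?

Payment period 1: $549.39 +$7.69 interest = $557.08; pay $167.12 → $389.96
Payment period 2: $389.96 +$5.45 interest = $395.41; pay $118.62 → $276.79
Payment period 3: $276.79 +$3.87 interest = $280.66; pay $84.19 → $196.47

$84.19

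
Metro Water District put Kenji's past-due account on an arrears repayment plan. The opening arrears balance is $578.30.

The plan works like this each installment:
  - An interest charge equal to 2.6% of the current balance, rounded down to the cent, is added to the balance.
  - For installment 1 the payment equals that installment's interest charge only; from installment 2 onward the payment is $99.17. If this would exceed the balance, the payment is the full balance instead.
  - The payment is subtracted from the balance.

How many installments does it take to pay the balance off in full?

# | Opening | Interest | Payment | End bal
1 | $578.30 | $15.03 | $15.03 | $578.30
2 | $578.30 | $15.03 | $99.17 | $494.16
3 | $494.16 | $12.84 | $99.17 | $407.83
4 | $407.83 | $10.60 | $99.17 | $319.26
5 | $319.26 | $8.30 | $99.17 | $228.39
6 | $228.39 | $5.93 | $99.17 | $135.15
7 | $135.15 | $3.51 | $99.17 | $39.49
8 | $39.49 | $1.02 | $40.51 | $0.00
Balance reaches $0.00 in installment 8.

8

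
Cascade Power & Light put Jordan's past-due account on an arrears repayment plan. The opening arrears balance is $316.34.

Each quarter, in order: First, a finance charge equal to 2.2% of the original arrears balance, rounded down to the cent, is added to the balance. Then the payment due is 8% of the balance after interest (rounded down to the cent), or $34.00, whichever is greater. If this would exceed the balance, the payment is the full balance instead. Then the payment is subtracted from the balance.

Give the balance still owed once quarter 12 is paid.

$0.00

Quarter 1: opening $316.34; interest $6.95 → $323.29; payment $34.00; balance $289.29
Quarter 2: opening $289.29; interest $6.95 → $296.24; payment $34.00; balance $262.24
Quarter 3: opening $262.24; interest $6.95 → $269.19; payment $34.00; balance $235.19
Quarter 4: opening $235.19; interest $6.95 → $242.14; payment $34.00; balance $208.14
Quarter 5: opening $208.14; interest $6.95 → $215.09; payment $34.00; balance $181.09
Quarter 6: opening $181.09; interest $6.95 → $188.04; payment $34.00; balance $154.04
Quarter 7: opening $154.04; interest $6.95 → $160.99; payment $34.00; balance $126.99
Quarter 8: opening $126.99; interest $6.95 → $133.94; payment $34.00; balance $99.94
Quarter 9: opening $99.94; interest $6.95 → $106.89; payment $34.00; balance $72.89
Quarter 10: opening $72.89; interest $6.95 → $79.84; payment $34.00; balance $45.84
Quarter 11: opening $45.84; interest $6.95 → $52.79; payment $34.00; balance $18.79
Quarter 12: opening $18.79; interest $6.95 → $25.74; payment $25.74; balance $0.00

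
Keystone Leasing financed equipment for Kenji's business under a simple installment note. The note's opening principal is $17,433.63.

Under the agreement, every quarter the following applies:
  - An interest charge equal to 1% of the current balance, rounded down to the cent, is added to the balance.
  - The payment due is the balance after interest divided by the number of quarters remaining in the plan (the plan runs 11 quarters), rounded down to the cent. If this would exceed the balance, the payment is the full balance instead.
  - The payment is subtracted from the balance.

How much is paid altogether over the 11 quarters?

# | Opening | Interest | Payment | End bal
1 | $17,433.63 | $174.33 | $1,600.72 | $16,007.24
2 | $16,007.24 | $160.07 | $1,616.73 | $14,550.58
3 | $14,550.58 | $145.50 | $1,632.89 | $13,063.19
4 | $13,063.19 | $130.63 | $1,649.22 | $11,544.60
5 | $11,544.60 | $115.44 | $1,665.72 | $9,994.32
6 | $9,994.32 | $99.94 | $1,682.37 | $8,411.89
7 | $8,411.89 | $84.11 | $1,699.20 | $6,796.80
8 | $6,796.80 | $67.96 | $1,716.19 | $5,148.57
9 | $5,148.57 | $51.48 | $1,733.35 | $3,466.70
10 | $3,466.70 | $34.66 | $1,750.68 | $1,750.68
11 | $1,750.68 | $17.50 | $1,768.18 | $0.00
Total paid: $18,515.25

$18,515.25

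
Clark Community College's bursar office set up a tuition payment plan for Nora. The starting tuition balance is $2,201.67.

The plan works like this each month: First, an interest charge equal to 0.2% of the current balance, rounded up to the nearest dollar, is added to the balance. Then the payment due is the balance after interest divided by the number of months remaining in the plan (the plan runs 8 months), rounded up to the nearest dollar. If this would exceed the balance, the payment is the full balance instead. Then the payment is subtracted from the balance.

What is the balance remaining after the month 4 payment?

$1,109.67

Month 1: opening $2,201.67; interest $5.00 → $2,206.67; payment $276.00; balance $1,930.67
Month 2: opening $1,930.67; interest $4.00 → $1,934.67; payment $277.00; balance $1,657.67
Month 3: opening $1,657.67; interest $4.00 → $1,661.67; payment $277.00; balance $1,384.67
Month 4: opening $1,384.67; interest $3.00 → $1,387.67; payment $278.00; balance $1,109.67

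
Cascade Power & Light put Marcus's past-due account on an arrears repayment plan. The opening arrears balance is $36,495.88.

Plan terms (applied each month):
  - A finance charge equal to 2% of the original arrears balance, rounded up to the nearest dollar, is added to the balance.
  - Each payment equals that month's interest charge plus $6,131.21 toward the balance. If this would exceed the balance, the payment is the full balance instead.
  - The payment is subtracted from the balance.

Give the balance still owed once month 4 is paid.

Month 1: $36,495.88 +$730.00 interest = $37,225.88; pay $6,861.21 → $30,364.67
Month 2: $30,364.67 +$730.00 interest = $31,094.67; pay $6,861.21 → $24,233.46
Month 3: $24,233.46 +$730.00 interest = $24,963.46; pay $6,861.21 → $18,102.25
Month 4: $18,102.25 +$730.00 interest = $18,832.25; pay $6,861.21 → $11,971.04

$11,971.04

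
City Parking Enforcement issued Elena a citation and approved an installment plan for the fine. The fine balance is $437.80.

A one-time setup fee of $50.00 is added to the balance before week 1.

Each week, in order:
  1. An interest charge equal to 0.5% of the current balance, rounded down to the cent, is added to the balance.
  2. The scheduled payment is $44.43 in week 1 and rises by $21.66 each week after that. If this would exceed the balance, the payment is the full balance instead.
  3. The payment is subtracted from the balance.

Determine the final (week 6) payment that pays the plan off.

$58.31

Week 1: opening $487.80; interest $2.43 → $490.23; payment $44.43; balance $445.80
Week 2: opening $445.80; interest $2.22 → $448.02; payment $66.09; balance $381.93
Week 3: opening $381.93; interest $1.90 → $383.83; payment $87.75; balance $296.08
Week 4: opening $296.08; interest $1.48 → $297.56; payment $109.41; balance $188.15
Week 5: opening $188.15; interest $0.94 → $189.09; payment $131.07; balance $58.02
Week 6: opening $58.02; interest $0.29 → $58.31; payment $58.31; balance $0.00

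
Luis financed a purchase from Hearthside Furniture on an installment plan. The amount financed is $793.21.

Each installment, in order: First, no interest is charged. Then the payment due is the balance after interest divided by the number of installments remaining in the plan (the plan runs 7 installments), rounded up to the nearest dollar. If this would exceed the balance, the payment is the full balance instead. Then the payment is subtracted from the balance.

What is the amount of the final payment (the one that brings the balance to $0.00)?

$112.21

# | Opening | Payment | End bal
1 | $793.21 | $114.00 | $679.21
2 | $679.21 | $114.00 | $565.21
3 | $565.21 | $114.00 | $451.21
4 | $451.21 | $113.00 | $338.21
5 | $338.21 | $113.00 | $225.21
6 | $225.21 | $113.00 | $112.21
7 | $112.21 | $112.21 | $0.00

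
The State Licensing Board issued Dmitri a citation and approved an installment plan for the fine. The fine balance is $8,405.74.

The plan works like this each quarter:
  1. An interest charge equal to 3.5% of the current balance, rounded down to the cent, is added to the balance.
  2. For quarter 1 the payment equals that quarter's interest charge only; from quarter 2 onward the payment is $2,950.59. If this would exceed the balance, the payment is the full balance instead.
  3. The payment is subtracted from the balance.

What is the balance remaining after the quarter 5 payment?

$0.00

Quarter 1: opening $8,405.74; interest $294.20 → $8,699.94; payment $294.20; balance $8,405.74
Quarter 2: opening $8,405.74; interest $294.20 → $8,699.94; payment $2,950.59; balance $5,749.35
Quarter 3: opening $5,749.35; interest $201.22 → $5,950.57; payment $2,950.59; balance $2,999.98
Quarter 4: opening $2,999.98; interest $104.99 → $3,104.97; payment $2,950.59; balance $154.38
Quarter 5: opening $154.38; interest $5.40 → $159.78; payment $159.78; balance $0.00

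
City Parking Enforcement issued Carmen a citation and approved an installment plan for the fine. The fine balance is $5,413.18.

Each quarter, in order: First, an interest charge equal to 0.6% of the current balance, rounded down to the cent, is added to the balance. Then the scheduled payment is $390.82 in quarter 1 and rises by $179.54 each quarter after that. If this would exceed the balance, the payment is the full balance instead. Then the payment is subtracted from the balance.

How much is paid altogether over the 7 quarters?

Quarter 1: opening $5,413.18; interest $32.47 → $5,445.65; payment $390.82; balance $5,054.83
Quarter 2: opening $5,054.83; interest $30.32 → $5,085.15; payment $570.36; balance $4,514.79
Quarter 3: opening $4,514.79; interest $27.08 → $4,541.87; payment $749.90; balance $3,791.97
Quarter 4: opening $3,791.97; interest $22.75 → $3,814.72; payment $929.44; balance $2,885.28
Quarter 5: opening $2,885.28; interest $17.31 → $2,902.59; payment $1,108.98; balance $1,793.61
Quarter 6: opening $1,793.61; interest $10.76 → $1,804.37; payment $1,288.52; balance $515.85
Quarter 7: opening $515.85; interest $3.09 → $518.94; payment $518.94; balance $0.00
Total paid: $5,556.96

$5,556.96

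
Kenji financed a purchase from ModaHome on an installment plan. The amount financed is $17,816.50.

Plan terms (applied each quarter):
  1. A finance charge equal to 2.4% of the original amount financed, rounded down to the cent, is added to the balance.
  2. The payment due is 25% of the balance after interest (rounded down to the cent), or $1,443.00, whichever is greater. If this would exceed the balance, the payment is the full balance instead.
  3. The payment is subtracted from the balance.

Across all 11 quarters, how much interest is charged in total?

# | Opening | Interest | Payment | End bal
1 | $17,816.50 | $427.59 | $4,561.02 | $13,683.07
2 | $13,683.07 | $427.59 | $3,527.66 | $10,583.00
3 | $10,583.00 | $427.59 | $2,752.64 | $8,257.95
4 | $8,257.95 | $427.59 | $2,171.38 | $6,514.16
5 | $6,514.16 | $427.59 | $1,735.43 | $5,206.32
6 | $5,206.32 | $427.59 | $1,443.00 | $4,190.91
7 | $4,190.91 | $427.59 | $1,443.00 | $3,175.50
8 | $3,175.50 | $427.59 | $1,443.00 | $2,160.09
9 | $2,160.09 | $427.59 | $1,443.00 | $1,144.68
10 | $1,144.68 | $427.59 | $1,443.00 | $129.27
11 | $129.27 | $427.59 | $556.86 | $0.00
Total interest: $427.59 + $427.59 + $427.59 + $427.59 + $427.59 + $427.59 + $427.59 + $427.59 + $427.59 + $427.59 + $427.59 = $4,703.49

$4,703.49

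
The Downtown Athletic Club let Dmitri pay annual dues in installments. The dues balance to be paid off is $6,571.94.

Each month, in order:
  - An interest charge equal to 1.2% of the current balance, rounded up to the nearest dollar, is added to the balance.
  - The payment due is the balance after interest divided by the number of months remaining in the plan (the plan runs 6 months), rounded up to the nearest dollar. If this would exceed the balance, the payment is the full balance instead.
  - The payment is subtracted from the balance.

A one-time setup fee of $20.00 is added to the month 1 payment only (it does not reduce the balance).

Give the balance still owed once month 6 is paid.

Month 1: opening $6,571.94; interest $79.00 → $6,650.94; payment $1,109.00 (+ $20.00 fee); balance $5,541.94
Month 2: opening $5,541.94; interest $67.00 → $5,608.94; payment $1,122.00; balance $4,486.94
Month 3: opening $4,486.94; interest $54.00 → $4,540.94; payment $1,136.00; balance $3,404.94
Month 4: opening $3,404.94; interest $41.00 → $3,445.94; payment $1,149.00; balance $2,296.94
Month 5: opening $2,296.94; interest $28.00 → $2,324.94; payment $1,163.00; balance $1,161.94
Month 6: opening $1,161.94; interest $14.00 → $1,175.94; payment $1,175.94; balance $0.00

$0.00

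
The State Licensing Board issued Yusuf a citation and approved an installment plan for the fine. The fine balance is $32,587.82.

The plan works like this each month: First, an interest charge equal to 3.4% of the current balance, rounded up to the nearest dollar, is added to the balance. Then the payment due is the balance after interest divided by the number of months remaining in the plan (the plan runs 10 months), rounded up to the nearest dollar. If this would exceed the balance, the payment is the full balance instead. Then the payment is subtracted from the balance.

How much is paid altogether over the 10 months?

Month 1: opening $32,587.82; interest $1,108.00 → $33,695.82; payment $3,370.00; balance $30,325.82
Month 2: opening $30,325.82; interest $1,032.00 → $31,357.82; payment $3,485.00; balance $27,872.82
Month 3: opening $27,872.82; interest $948.00 → $28,820.82; payment $3,603.00; balance $25,217.82
Month 4: opening $25,217.82; interest $858.00 → $26,075.82; payment $3,726.00; balance $22,349.82
Month 5: opening $22,349.82; interest $760.00 → $23,109.82; payment $3,852.00; balance $19,257.82
Month 6: opening $19,257.82; interest $655.00 → $19,912.82; payment $3,983.00; balance $15,929.82
Month 7: opening $15,929.82; interest $542.00 → $16,471.82; payment $4,118.00; balance $12,353.82
Month 8: opening $12,353.82; interest $421.00 → $12,774.82; payment $4,259.00; balance $8,515.82
Month 9: opening $8,515.82; interest $290.00 → $8,805.82; payment $4,403.00; balance $4,402.82
Month 10: opening $4,402.82; interest $150.00 → $4,552.82; payment $4,552.82; balance $0.00
Total paid: $39,351.82

$39,351.82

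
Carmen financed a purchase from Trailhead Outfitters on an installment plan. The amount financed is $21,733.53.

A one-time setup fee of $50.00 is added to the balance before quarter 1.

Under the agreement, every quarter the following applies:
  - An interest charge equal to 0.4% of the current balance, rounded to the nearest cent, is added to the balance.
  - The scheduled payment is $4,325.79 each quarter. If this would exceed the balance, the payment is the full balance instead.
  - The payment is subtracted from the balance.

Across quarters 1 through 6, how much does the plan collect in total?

Quarter 1: $21,783.53 +$87.13 interest = $21,870.66; pay $4,325.79 → $17,544.87
Quarter 2: $17,544.87 +$70.18 interest = $17,615.05; pay $4,325.79 → $13,289.26
Quarter 3: $13,289.26 +$53.16 interest = $13,342.42; pay $4,325.79 → $9,016.63
Quarter 4: $9,016.63 +$36.07 interest = $9,052.70; pay $4,325.79 → $4,726.91
Quarter 5: $4,726.91 +$18.91 interest = $4,745.82; pay $4,325.79 → $420.03
Quarter 6: $420.03 +$1.68 interest = $421.71; pay $421.71 → $0.00
Total paid: $22,050.66

$22,050.66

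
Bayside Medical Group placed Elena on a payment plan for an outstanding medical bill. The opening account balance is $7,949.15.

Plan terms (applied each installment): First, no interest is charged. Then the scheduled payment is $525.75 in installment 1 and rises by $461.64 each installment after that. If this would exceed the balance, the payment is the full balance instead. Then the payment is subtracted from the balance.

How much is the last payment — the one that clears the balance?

Installment 1: opening $7,949.15; payment $525.75; balance $7,423.40
Installment 2: opening $7,423.40; payment $987.39; balance $6,436.01
Installment 3: opening $6,436.01; payment $1,449.03; balance $4,986.98
Installment 4: opening $4,986.98; payment $1,910.67; balance $3,076.31
Installment 5: opening $3,076.31; payment $2,372.31; balance $704.00
Installment 6: opening $704.00; payment $704.00; balance $0.00

$704.00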